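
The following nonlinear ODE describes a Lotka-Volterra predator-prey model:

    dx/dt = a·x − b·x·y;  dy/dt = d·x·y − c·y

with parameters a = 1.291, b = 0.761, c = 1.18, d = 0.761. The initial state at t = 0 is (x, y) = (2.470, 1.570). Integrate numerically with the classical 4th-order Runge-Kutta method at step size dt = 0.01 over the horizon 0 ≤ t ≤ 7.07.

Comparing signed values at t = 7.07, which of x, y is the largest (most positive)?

t=0.000: state=(2.470, 1.570)
step 1 (dt=0.01): k1=(0.238, 1.098), k2=(0.227, 1.104), k3=(0.227, 1.104), k4=(0.217, 1.109); state += dt/6·(k1+2k2+2k3+k4)
t=0.010: state=(2.472, 1.581)
t=0.020: state=(2.474, 1.592)
t=0.030: state=(2.476, 1.603)
continuing one RK4 step at a time; state shown every 25 steps (Δt=0.25):
t=0.250: state=(2.460, 1.873)
t=0.500: state=(2.306, 2.199)
t=0.750: state=(2.038, 2.478)
t=1.000: state=(1.726, 2.640)
t=1.250: state=(1.437, 2.653)
t=1.500: state=(1.209, 2.538)
t=1.750: state=(1.049, 2.340)
t=2.000: state=(0.949, 2.105)
t=2.250: state=(0.898, 1.867)
t=2.500: state=(0.888, 1.646)
t=2.750: state=(0.914, 1.454)
t=3.000: state=(0.972, 1.295)
t=3.250: state=(1.062, 1.169)
t=3.500: state=(1.185, 1.077)
t=3.750: state=(1.341, 1.019)
t=4.000: state=(1.530, 0.997)
t=4.250: state=(1.746, 1.013)
t=4.500: state=(1.978, 1.075)
t=4.750: state=(2.204, 1.192)
t=5.000: state=(2.387, 1.375)
t=5.250: state=(2.480, 1.629)
t=5.500: state=(2.440, 1.942)
t=5.750: state=(2.257, 2.264)
t=6.000: state=(1.973, 2.524)
t=6.250: state=(1.661, 2.655)
t=6.500: state=(1.383, 2.638)
t=6.750: state=(1.170, 2.502)
t=7.000: state=(1.023, 2.292)
t=7.070: state=(0.993, 2.227)
compare at T: x=0.993, y=2.227

largest component: y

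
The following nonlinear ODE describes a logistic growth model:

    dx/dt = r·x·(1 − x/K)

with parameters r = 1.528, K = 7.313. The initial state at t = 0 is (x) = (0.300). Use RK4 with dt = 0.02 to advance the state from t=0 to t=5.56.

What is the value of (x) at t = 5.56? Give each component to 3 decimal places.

(x) = (7.278)

t=0.000: state=(0.300)
step 1 (dt=0.02): k1=(0.440), k2=(0.446), k3=(0.446), k4=(0.452); state += dt/6·(k1+2k2+2k3+k4)
t=0.020: state=(0.309)
t=0.040: state=(0.318)
t=0.060: state=(0.328)
continuing one RK4 step at a time; state shown every 10 steps (Δt=0.2):
t=0.200: state=(0.401)
t=0.400: state=(0.534)
t=0.600: state=(0.707)
t=0.800: state=(0.927)
t=1.000: state=(1.204)
t=1.200: state=(1.544)
t=1.400: state=(1.949)
t=1.600: state=(2.415)
t=1.800: state=(2.932)
t=2.000: state=(3.482)
t=2.200: state=(4.039)
t=2.400: state=(4.579)
t=2.600: state=(5.079)
t=2.800: state=(5.523)
t=3.000: state=(5.903)
t=3.200: state=(6.219)
t=3.400: state=(6.474)
t=3.600: state=(6.676)
t=3.800: state=(6.833)
t=4.000: state=(6.953)
t=4.200: state=(7.044)
t=4.400: state=(7.113)
t=4.600: state=(7.165)
t=4.800: state=(7.203)
t=5.000: state=(7.232)
t=5.200: state=(7.253)
t=5.400: state=(7.269)
t=5.560: state=(7.278)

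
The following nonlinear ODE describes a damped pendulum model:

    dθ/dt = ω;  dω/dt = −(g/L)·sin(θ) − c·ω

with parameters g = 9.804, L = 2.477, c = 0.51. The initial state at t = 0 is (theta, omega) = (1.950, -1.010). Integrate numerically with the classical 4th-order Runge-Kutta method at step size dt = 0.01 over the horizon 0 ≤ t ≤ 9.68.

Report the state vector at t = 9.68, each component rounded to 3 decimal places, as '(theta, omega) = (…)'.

(theta, omega) = (0.136, 0.090)

t=0.000: state=(1.950, -1.010)
step 1 (dt=0.01): k1=(-1.010, -3.162), k2=(-1.026, -3.161), k3=(-1.026, -3.161), k4=(-1.042, -3.160); state += dt/6·(k1+2k2+2k3+k4)
t=0.010: state=(1.940, -1.042)
t=0.020: state=(1.929, -1.073)
t=0.030: state=(1.918, -1.105)
continuing one RK4 step at a time; state shown every 50 steps (Δt=0.5):
t=0.500: state=(1.062, -2.471)
t=1.000: state=(-0.277, -2.490)
t=1.500: state=(-1.112, -0.726)
t=2.000: state=(-1.017, 1.020)
t=2.500: state=(-0.248, 1.820)
t=3.000: state=(0.534, 1.085)
t=3.500: state=(0.735, -0.277)
t=4.000: state=(0.342, -1.145)
t=4.500: state=(-0.227, -0.950)
t=5.000: state=(-0.489, -0.055)
t=5.500: state=(-0.311, 0.680)
t=6.000: state=(0.072, 0.723)
t=6.500: state=(0.311, 0.181)
t=7.000: state=(0.250, -0.381)
t=7.500: state=(0.004, -0.517)
t=8.000: state=(-0.190, -0.208)
t=8.500: state=(-0.188, 0.197)
t=9.000: state=(-0.036, 0.354)
t=9.500: state=(0.111, 0.192)
t=9.680: state=(0.136, 0.090)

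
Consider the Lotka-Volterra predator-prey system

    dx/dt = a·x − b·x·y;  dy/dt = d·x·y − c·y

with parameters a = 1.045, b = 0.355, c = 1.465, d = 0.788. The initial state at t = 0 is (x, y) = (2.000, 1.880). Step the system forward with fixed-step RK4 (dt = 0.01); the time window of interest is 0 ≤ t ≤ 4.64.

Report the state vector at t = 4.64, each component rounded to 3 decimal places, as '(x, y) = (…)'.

t=0.000: state=(2.000, 1.880)
step 1 (dt=0.01): k1=(0.755, 0.209), k2=(0.756, 0.214), k3=(0.756, 0.214), k4=(0.757, 0.220); state += dt/6·(k1+2k2+2k3+k4)
t=0.010: state=(2.008, 1.882)
t=0.020: state=(2.015, 1.884)
t=0.030: state=(2.023, 1.887)
continuing one RK4 step at a time; state shown every 20 steps (Δt=0.2):
t=0.200: state=(2.153, 1.945)
t=0.400: state=(2.302, 2.062)
t=0.600: state=(2.436, 2.235)
t=0.800: state=(2.542, 2.469)
t=1.000: state=(2.602, 2.765)
t=1.200: state=(2.604, 3.112)
t=1.400: state=(2.539, 3.484)
t=1.600: state=(2.412, 3.843)
t=1.800: state=(2.238, 4.138)
t=2.000: state=(2.041, 4.326)
t=2.200: state=(1.845, 4.383)
t=2.400: state=(1.669, 4.311)
t=2.600: state=(1.523, 4.134)
t=2.800: state=(1.412, 3.885)
t=3.000: state=(1.334, 3.597)
t=3.200: state=(1.287, 3.298)
t=3.400: state=(1.268, 3.008)
t=3.600: state=(1.275, 2.741)
t=3.800: state=(1.304, 2.505)
t=4.000: state=(1.355, 2.304)
t=4.200: state=(1.427, 2.140)
t=4.400: state=(1.518, 2.013)
t=4.600: state=(1.627, 1.923)
t=4.640: state=(1.651, 1.910)

(x, y) = (1.651, 1.910)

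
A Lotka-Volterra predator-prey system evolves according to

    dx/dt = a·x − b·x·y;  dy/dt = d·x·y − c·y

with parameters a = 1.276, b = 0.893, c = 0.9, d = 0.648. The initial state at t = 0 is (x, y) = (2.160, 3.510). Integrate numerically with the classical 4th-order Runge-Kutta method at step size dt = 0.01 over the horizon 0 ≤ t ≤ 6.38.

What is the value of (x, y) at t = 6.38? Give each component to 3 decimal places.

t=0.000: state=(2.160, 3.510)
step 1 (dt=0.01): k1=(-4.014, 1.754), k2=(-3.994, 1.712), k3=(-3.993, 1.713), k4=(-3.972, 1.671); state += dt/6·(k1+2k2+2k3+k4)
t=0.010: state=(2.120, 3.527)
t=0.020: state=(2.081, 3.543)
t=0.030: state=(2.041, 3.559)
continuing one RK4 step at a time; state shown every 25 steps (Δt=0.25):
t=0.250: state=(1.317, 3.697)
t=0.500: state=(0.808, 3.493)
t=0.750: state=(0.531, 3.102)
t=1.000: state=(0.384, 2.664)
t=1.250: state=(0.306, 2.248)
t=1.500: state=(0.265, 1.879)
t=1.750: state=(0.249, 1.564)
t=2.000: state=(0.249, 1.300)
t=2.250: state=(0.263, 1.082)
t=2.500: state=(0.290, 0.903)
t=2.750: state=(0.331, 0.758)
t=3.000: state=(0.390, 0.642)
t=3.250: state=(0.470, 0.549)
t=3.500: state=(0.577, 0.477)
t=3.750: state=(0.718, 0.423)
t=4.000: state=(0.903, 0.385)
t=4.250: state=(1.143, 0.363)
t=4.500: state=(1.452, 0.357)
t=4.750: state=(1.842, 0.372)
t=5.000: state=(2.323, 0.415)
t=5.250: state=(2.887, 0.505)
t=5.500: state=(3.488, 0.676)
t=5.750: state=(3.997, 0.993)
t=6.000: state=(4.163, 1.546)
t=6.250: state=(3.719, 2.358)
t=6.380: state=(3.250, 2.816)

(x, y) = (3.250, 2.816)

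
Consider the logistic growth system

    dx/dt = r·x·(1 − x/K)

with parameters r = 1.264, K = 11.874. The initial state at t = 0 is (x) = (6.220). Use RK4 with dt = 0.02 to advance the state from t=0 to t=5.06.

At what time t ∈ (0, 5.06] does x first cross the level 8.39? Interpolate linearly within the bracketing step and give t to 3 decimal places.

t = 0.620

t=0.000: state=(6.220)
step 1 (dt=0.02): k1=(3.744), k2=(3.741), k3=(3.741), k4=(3.739); state += dt/6·(k1+2k2+2k3+k4)
t=0.020: state=(6.295)
t=0.040: state=(6.370)
t=0.060: state=(6.444)
continuing one RK4 step at a time; state shown every 10 steps (Δt=0.2):
t=0.200: state=(6.960)
t=0.400: state=(7.669)
t=0.600: state=(8.328)
next step: t=0.620: state=(8.391) — x has crossed 8.39
linear interpolation between t=0.600 (8.32801) and t=0.620 (8.39056) → t≈0.620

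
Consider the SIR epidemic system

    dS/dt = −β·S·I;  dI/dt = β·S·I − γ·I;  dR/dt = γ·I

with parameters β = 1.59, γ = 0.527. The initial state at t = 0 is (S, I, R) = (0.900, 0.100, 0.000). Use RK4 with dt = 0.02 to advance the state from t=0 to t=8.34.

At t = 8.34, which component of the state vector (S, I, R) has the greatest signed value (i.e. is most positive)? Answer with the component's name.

t=0.000: state=(0.900, 0.100, 0.000)
step 1 (dt=0.02): k1=(-0.143, 0.090, 0.053), k2=(-0.144, 0.091, 0.053), k3=(-0.144, 0.091, 0.053), k4=(-0.145, 0.092, 0.054); state += dt/6·(k1+2k2+2k3+k4)
t=0.020: state=(0.897, 0.102, 0.001)
t=0.040: state=(0.894, 0.104, 0.002)
t=0.060: state=(0.891, 0.106, 0.003)
continuing one RK4 step at a time; state shown every 25 steps (Δt=0.5):
t=0.500: state=(0.815, 0.152, 0.033)
t=1.000: state=(0.705, 0.214, 0.081)
t=1.500: state=(0.580, 0.274, 0.146)
t=2.000: state=(0.458, 0.318, 0.224)
t=2.500: state=(0.352, 0.337, 0.311)
t=3.000: state=(0.270, 0.331, 0.400)
t=3.500: state=(0.209, 0.307, 0.484)
t=4.000: state=(0.166, 0.274, 0.561)
t=4.500: state=(0.135, 0.237, 0.628)
t=5.000: state=(0.114, 0.201, 0.685)
t=5.500: state=(0.098, 0.168, 0.734)
t=6.000: state=(0.087, 0.139, 0.774)
t=6.500: state=(0.079, 0.114, 0.807)
t=7.000: state=(0.073, 0.093, 0.835)
t=7.500: state=(0.068, 0.075, 0.857)
t=8.000: state=(0.064, 0.061, 0.875)
t=8.340: state=(0.062, 0.053, 0.885)
compare at T: S=0.062, I=0.053, R=0.885

largest component: R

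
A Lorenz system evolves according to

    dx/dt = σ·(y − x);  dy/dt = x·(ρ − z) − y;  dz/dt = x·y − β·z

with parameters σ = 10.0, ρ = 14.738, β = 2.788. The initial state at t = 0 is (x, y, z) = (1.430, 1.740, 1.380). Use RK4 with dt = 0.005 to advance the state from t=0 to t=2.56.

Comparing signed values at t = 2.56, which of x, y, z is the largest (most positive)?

largest component: z

t=0.000: state=(1.430, 1.740, 1.380)
step 1 (dt=0.005): k1=(3.100, 17.362, -1.359), k2=(3.457, 17.427, -1.274), k3=(3.449, 17.438, -1.273), k4=(3.799, 17.514, -1.185); state += dt/6·(k1+2k2+2k3+k4)
t=0.005: state=(1.447, 1.827, 1.374)
t=0.010: state=(1.468, 1.915, 1.368)
t=0.015: state=(1.492, 2.004, 1.364)
continuing one RK4 step at a time; state shown every 20 steps (Δt=0.1):
t=0.100: state=(2.353, 3.862, 1.497)
t=0.200: state=(4.554, 7.529, 2.850)
t=0.300: state=(8.291, 12.545, 7.971)
t=0.400: state=(11.589, 12.781, 18.144)
t=0.500: state=(9.500, 4.764, 22.299)
t=0.600: state=(4.566, 0.365, 18.192)
t=0.700: state=(1.663, -0.077, 13.773)
t=0.800: state=(0.653, 0.178, 10.424)
t=0.900: state=(0.446, 0.431, 7.901)
t=1.000: state=(0.546, 0.750, 6.004)
t=1.100: state=(0.860, 1.301, 4.605)
t=1.200: state=(1.487, 2.342, 3.670)
t=1.300: state=(2.687, 4.306, 3.379)
t=1.400: state=(4.888, 7.734, 4.557)
t=1.500: state=(8.284, 11.955, 9.312)
t=1.600: state=(10.939, 11.697, 17.867)
t=1.700: state=(9.057, 5.073, 21.188)
t=1.800: state=(4.872, 1.235, 17.731)
t=1.900: state=(2.311, 0.755, 13.672)
t=2.000: state=(1.448, 1.127, 10.485)
t=2.100: state=(1.463, 1.759, 8.110)
t=2.200: state=(2.007, 2.813, 6.477)
t=2.300: state=(3.140, 4.649, 5.735)
t=2.400: state=(5.117, 7.584, 6.560)
t=2.500: state=(7.924, 10.827, 10.381)
t=2.560: state=(9.451, 11.422, 14.246)
compare at T: x=9.451, y=11.422, z=14.246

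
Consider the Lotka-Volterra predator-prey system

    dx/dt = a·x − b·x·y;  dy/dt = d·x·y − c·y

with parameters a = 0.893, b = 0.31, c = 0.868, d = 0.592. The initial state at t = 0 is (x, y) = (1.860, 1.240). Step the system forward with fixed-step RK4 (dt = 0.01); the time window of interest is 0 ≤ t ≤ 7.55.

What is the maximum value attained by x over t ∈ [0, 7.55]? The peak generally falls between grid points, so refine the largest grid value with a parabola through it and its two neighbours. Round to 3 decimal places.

t=0.000: state=(1.860, 1.240)
step 1 (dt=0.01): k1=(0.946, 0.289), k2=(0.948, 0.293), k3=(0.948, 0.293), k4=(0.949, 0.297); state += dt/6·(k1+2k2+2k3+k4)
t=0.010: state=(1.869, 1.243)
t=0.020: state=(1.879, 1.246)
t=0.030: state=(1.889, 1.249)
continuing one RK4 step at a time; state shown every 25 steps (Δt=0.25):
t=0.250: state=(2.105, 1.338)
t=0.500: state=(2.359, 1.499)
t=0.750: state=(2.602, 1.742)
t=1.000: state=(2.806, 2.094)
t=1.250: state=(2.930, 2.580)
t=1.500: state=(2.929, 3.209)
t=1.750: state=(2.776, 3.947)
t=2.000: state=(2.482, 4.696)
t=2.250: state=(2.103, 5.309)
t=2.500: state=(1.715, 5.667)
t=2.750: state=(1.376, 5.729)
t=3.000: state=(1.110, 5.538)
t=3.250: state=(0.916, 5.174)
t=3.500: state=(0.780, 4.718)
t=3.750: state=(0.689, 4.232)
t=4.000: state=(0.632, 3.755)
t=4.250: state=(0.601, 3.311)
t=4.500: state=(0.591, 2.910)
t=4.750: state=(0.598, 2.557)
t=5.000: state=(0.620, 2.252)
t=5.250: state=(0.658, 1.992)
t=5.500: state=(0.711, 1.774)
t=5.750: state=(0.781, 1.595)
t=6.000: state=(0.867, 1.450)
t=6.250: state=(0.974, 1.337)
t=6.500: state=(1.101, 1.254)
t=6.750: state=(1.252, 1.201)
t=7.000: state=(1.427, 1.179)
t=7.250: state=(1.628, 1.189)
t=7.500: state=(1.853, 1.238)
t=7.550: state=(1.901, 1.253)
largest grid value and its neighbours: x(1.370)=2.94719, x(1.380)=2.94723, x(1.390)=2.94703
parabola through these three points peaks at t≈1.376 with x≈2.94724

max x = 2.947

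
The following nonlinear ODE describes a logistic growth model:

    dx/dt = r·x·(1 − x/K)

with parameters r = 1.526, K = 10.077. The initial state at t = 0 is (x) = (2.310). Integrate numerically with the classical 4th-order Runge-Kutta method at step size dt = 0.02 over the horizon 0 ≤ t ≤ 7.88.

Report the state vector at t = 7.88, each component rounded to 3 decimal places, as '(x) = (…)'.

t=0.000: state=(2.310)
step 1 (dt=0.02): k1=(2.717), k2=(2.739), k3=(2.740), k4=(2.762); state += dt/6·(k1+2k2+2k3+k4)
t=0.020: state=(2.365)
t=0.040: state=(2.420)
t=0.060: state=(2.477)
continuing one RK4 step at a time; state shown every 25 steps (Δt=0.5):
t=0.500: state=(3.924)
t=1.000: state=(5.822)
t=1.500: state=(7.515)
t=2.000: state=(8.695)
t=2.500: state=(9.382)
t=3.000: state=(9.740)
t=3.500: state=(9.917)
t=4.000: state=(10.002)
t=4.500: state=(10.042)
t=5.000: state=(10.061)
t=5.500: state=(10.069)
t=6.000: state=(10.073)
t=6.500: state=(10.075)
t=7.000: state=(10.076)
t=7.500: state=(10.077)
t=7.880: state=(10.077)

(x) = (10.077)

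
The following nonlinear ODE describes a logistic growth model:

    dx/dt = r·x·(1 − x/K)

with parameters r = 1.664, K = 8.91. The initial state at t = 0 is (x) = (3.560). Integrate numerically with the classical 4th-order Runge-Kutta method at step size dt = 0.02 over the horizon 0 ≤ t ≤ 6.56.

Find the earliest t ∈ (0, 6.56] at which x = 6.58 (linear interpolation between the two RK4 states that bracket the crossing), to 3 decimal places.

t = 0.869

t=0.000: state=(3.560)
step 1 (dt=0.02): k1=(3.557), k2=(3.569), k3=(3.569), k4=(3.580); state += dt/6·(k1+2k2+2k3+k4)
t=0.020: state=(3.631)
t=0.040: state=(3.703)
t=0.060: state=(3.775)
continuing one RK4 step at a time; state shown every 25 steps (Δt=0.5):
t=0.500: state=(5.387)
t=0.860: state=(6.555)
next step: t=0.880: state=(6.612) — x has crossed 6.58
linear interpolation between t=0.860 (6.55503) and t=0.880 (6.61223) → t≈0.869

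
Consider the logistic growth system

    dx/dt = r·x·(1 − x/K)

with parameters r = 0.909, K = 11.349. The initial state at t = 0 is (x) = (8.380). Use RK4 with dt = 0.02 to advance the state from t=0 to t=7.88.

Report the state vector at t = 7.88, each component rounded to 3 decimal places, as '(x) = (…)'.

(x) = (11.346)

t=0.000: state=(8.380)
step 1 (dt=0.02): k1=(1.993), k2=(1.984), k3=(1.984), k4=(1.975); state += dt/6·(k1+2k2+2k3+k4)
t=0.020: state=(8.420)
t=0.040: state=(8.459)
t=0.060: state=(8.498)
continuing one RK4 step at a time; state shown every 25 steps (Δt=0.5):
t=0.500: state=(9.265)
t=1.000: state=(9.931)
t=1.500: state=(10.406)
t=2.000: state=(10.732)
t=2.500: state=(10.949)
t=3.000: state=(11.092)
t=3.500: state=(11.184)
t=4.000: state=(11.244)
t=4.500: state=(11.282)
t=5.000: state=(11.306)
t=5.500: state=(11.322)
t=6.000: state=(11.332)
t=6.500: state=(11.338)
t=7.000: state=(11.342)
t=7.500: state=(11.345)
t=7.880: state=(11.346)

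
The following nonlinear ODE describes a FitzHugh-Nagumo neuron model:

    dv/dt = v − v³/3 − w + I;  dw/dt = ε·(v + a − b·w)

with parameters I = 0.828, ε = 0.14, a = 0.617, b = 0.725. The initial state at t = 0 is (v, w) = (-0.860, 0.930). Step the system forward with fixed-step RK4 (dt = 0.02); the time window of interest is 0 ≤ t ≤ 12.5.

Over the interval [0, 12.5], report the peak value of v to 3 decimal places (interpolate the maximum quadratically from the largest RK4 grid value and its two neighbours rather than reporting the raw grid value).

t=0.000: state=(-0.860, 0.930)
step 1 (dt=0.02): k1=(-0.750, -0.128), k2=(-0.751, -0.129), k3=(-0.751, -0.129), k4=(-0.751, -0.130); state += dt/6·(k1+2k2+2k3+k4)
t=0.020: state=(-0.875, 0.927)
t=0.040: state=(-0.890, 0.925)
t=0.060: state=(-0.905, 0.922)
continuing one RK4 step at a time; state shown every 25 steps (Δt=0.5):
t=0.500: state=(-1.220, 0.855)
t=1.000: state=(-1.469, 0.762)
t=1.500: state=(-1.576, 0.662)
t=2.000: state=(-1.593, 0.562)
t=2.500: state=(-1.567, 0.469)
t=3.000: state=(-1.523, 0.382)
t=3.500: state=(-1.469, 0.303)
t=4.000: state=(-1.411, 0.232)
t=4.500: state=(-1.348, 0.168)
t=5.000: state=(-1.282, 0.112)
t=5.500: state=(-1.212, 0.064)
t=6.000: state=(-1.136, 0.023)
t=6.500: state=(-1.053, -0.011)
t=7.000: state=(-0.960, -0.037)
t=7.500: state=(-0.851, -0.055)
t=8.000: state=(-0.719, -0.064)
t=8.500: state=(-0.547, -0.062)
t=9.000: state=(-0.308, -0.047)
t=9.500: state=(0.052, -0.012)
t=10.000: state=(0.603, 0.052)
t=10.500: state=(1.280, 0.156)
t=11.000: state=(1.732, 0.296)
t=11.500: state=(1.866, 0.447)
t=12.000: state=(1.864, 0.595)
t=12.500: state=(1.822, 0.734)
largest grid value and its neighbours: v(11.680)=1.87380, v(11.700)=1.87388, v(11.720)=1.87385
parabola through these three points peaks at t≈11.704 with v≈1.87388

max v = 1.874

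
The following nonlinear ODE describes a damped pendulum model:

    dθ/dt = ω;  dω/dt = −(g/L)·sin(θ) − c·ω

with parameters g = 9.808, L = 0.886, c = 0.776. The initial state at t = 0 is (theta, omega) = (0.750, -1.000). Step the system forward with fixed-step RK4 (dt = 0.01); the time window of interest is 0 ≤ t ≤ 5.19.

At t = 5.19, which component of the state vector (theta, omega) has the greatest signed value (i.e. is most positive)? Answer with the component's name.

t=0.000: state=(0.750, -1.000)
step 1 (dt=0.01): k1=(-1.000, -6.770), k2=(-1.034, -6.703), k3=(-1.034, -6.702), k4=(-1.067, -6.634); state += dt/6·(k1+2k2+2k3+k4)
t=0.010: state=(0.740, -1.067)
t=0.020: state=(0.729, -1.133)
t=0.030: state=(0.717, -1.197)
continuing one RK4 step at a time; state shown every 20 steps (Δt=0.2):
t=0.200: state=(0.436, -2.019)
t=0.400: state=(0.001, -2.164)
t=0.600: state=(-0.371, -1.444)
t=0.800: state=(-0.547, -0.289)
t=1.000: state=(-0.491, 0.801)
t=1.200: state=(-0.257, 1.448)
t=1.400: state=(0.044, 1.449)
t=1.600: state=(0.284, 0.881)
t=1.800: state=(0.379, 0.057)
t=2.000: state=(0.314, -0.669)
t=2.200: state=(0.136, -1.037)
t=2.400: state=(-0.070, -0.947)
t=2.600: state=(-0.219, -0.497)
t=2.800: state=(-0.260, 0.081)
t=3.000: state=(-0.194, 0.545)
t=3.200: state=(-0.061, 0.730)
t=3.400: state=(0.077, 0.601)
t=3.600: state=(0.165, 0.254)
t=3.800: state=(0.175, -0.143)
t=4.000: state=(0.115, -0.427)
t=4.200: state=(0.018, -0.502)
t=4.400: state=(-0.072, -0.368)
t=4.600: state=(-0.120, -0.108)
t=4.800: state=(-0.115, 0.157)
t=5.000: state=(-0.065, 0.322)
t=5.190: state=(0.000, 0.339)
compare at T: theta=0.000, omega=0.339

largest component: omega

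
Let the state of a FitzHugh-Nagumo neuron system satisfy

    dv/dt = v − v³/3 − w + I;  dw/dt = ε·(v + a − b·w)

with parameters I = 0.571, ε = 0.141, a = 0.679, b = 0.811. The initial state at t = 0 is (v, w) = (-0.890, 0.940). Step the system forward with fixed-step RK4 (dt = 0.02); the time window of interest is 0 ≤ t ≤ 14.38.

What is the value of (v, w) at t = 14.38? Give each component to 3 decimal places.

t=0.000: state=(-0.890, 0.940)
step 1 (dt=0.02): k1=(-1.024, -0.137), k2=(-1.025, -0.139), k3=(-1.025, -0.139), k4=(-1.025, -0.140); state += dt/6·(k1+2k2+2k3+k4)
t=0.020: state=(-0.910, 0.937)
t=0.040: state=(-0.931, 0.934)
t=0.060: state=(-0.952, 0.932)
continuing one RK4 step at a time; state shown every 25 steps (Δt=0.5):
t=0.500: state=(-1.367, 0.856)
t=1.000: state=(-1.648, 0.750)
t=1.500: state=(-1.737, 0.638)
t=2.000: state=(-1.735, 0.530)
t=2.500: state=(-1.701, 0.429)
t=3.000: state=(-1.657, 0.337)
t=3.500: state=(-1.609, 0.253)
t=4.000: state=(-1.560, 0.177)
t=4.500: state=(-1.510, 0.108)
t=5.000: state=(-1.460, 0.047)
t=5.500: state=(-1.409, -0.007)
t=6.000: state=(-1.358, -0.055)
t=6.500: state=(-1.306, -0.097)
t=7.000: state=(-1.253, -0.133)
t=7.500: state=(-1.199, -0.163)
t=8.000: state=(-1.144, -0.187)
t=8.500: state=(-1.086, -0.207)
t=9.000: state=(-1.025, -0.221)
t=9.500: state=(-0.959, -0.230)
t=10.000: state=(-0.888, -0.234)
t=10.500: state=(-0.807, -0.233)
t=11.000: state=(-0.714, -0.226)
t=11.500: state=(-0.601, -0.212)
t=12.000: state=(-0.454, -0.190)
t=12.500: state=(-0.253, -0.157)
t=13.000: state=(0.043, -0.110)
t=13.500: state=(0.487, -0.040)
t=14.000: state=(1.067, 0.062)
t=14.380: state=(1.458, 0.162)

(v, w) = (1.458, 0.162)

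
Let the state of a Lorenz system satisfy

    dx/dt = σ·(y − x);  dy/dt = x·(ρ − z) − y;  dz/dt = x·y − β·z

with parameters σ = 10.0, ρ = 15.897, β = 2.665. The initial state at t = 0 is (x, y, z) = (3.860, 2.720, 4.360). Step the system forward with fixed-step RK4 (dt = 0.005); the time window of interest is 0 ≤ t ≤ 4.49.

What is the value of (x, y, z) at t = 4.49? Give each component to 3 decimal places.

t=0.000: state=(3.860, 2.720, 4.360)
step 1 (dt=0.005): k1=(-11.400, 41.813, -1.120), k2=(-10.070, 41.390, -0.790), k3=(-10.114, 41.426, -0.787), k4=(-8.823, 41.037, -0.458); state += dt/6·(k1+2k2+2k3+k4)
t=0.005: state=(3.810, 2.927, 4.356)
t=0.010: state=(3.771, 3.131, 4.355)
t=0.015: state=(3.745, 3.331, 4.358)
continuing one RK4 step at a time; state shown every 40 steps (Δt=0.2):
t=0.200: state=(7.649, 11.345, 8.834)
t=0.400: state=(9.956, 6.404, 22.717)
t=0.600: state=(2.529, 0.570, 15.479)
t=0.800: state=(1.261, 1.440, 9.295)
t=1.000: state=(2.661, 3.996, 6.238)
t=1.200: state=(7.379, 10.673, 9.630)
t=1.400: state=(9.697, 6.953, 21.649)
t=1.600: state=(3.220, 1.322, 15.686)
t=1.800: state=(2.084, 2.438, 9.807)
t=2.000: state=(4.202, 6.074, 7.763)
t=2.200: state=(9.129, 11.196, 14.731)
t=2.400: state=(7.186, 4.018, 19.863)
t=2.600: state=(3.010, 2.312, 13.457)
t=2.800: state=(3.492, 4.530, 9.450)
t=3.000: state=(7.027, 9.299, 11.430)
t=3.200: state=(8.830, 7.397, 19.326)
t=3.400: state=(4.536, 2.969, 15.932)
t=3.600: state=(3.646, 4.138, 11.272)
t=3.800: state=(6.043, 7.823, 11.127)
t=4.000: state=(8.645, 8.557, 17.413)
t=4.200: state=(5.746, 4.002, 17.029)
t=4.400: state=(4.099, 4.195, 12.657)
t=4.490: state=(4.493, 5.251, 11.563)

(x, y, z) = (4.493, 5.251, 11.563)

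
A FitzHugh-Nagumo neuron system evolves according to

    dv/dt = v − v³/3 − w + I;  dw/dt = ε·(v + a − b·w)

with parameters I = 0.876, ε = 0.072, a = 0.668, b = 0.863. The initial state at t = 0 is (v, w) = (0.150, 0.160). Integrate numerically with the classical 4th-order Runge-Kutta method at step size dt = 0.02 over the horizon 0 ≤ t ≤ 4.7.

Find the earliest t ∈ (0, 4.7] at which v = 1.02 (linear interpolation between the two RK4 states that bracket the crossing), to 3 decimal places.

t = 0.756

t=0.000: state=(0.150, 0.160)
step 1 (dt=0.02): k1=(0.865, 0.049), k2=(0.873, 0.050), k3=(0.873, 0.050), k4=(0.881, 0.050); state += dt/6·(k1+2k2+2k3+k4)
t=0.020: state=(0.167, 0.161)
t=0.040: state=(0.185, 0.162)
t=0.060: state=(0.203, 0.163)
continuing one RK4 step at a time; state shown every 10 steps (Δt=0.2):
t=0.200: state=(0.339, 0.171)
t=0.400: state=(0.562, 0.185)
t=0.600: state=(0.814, 0.202)
t=0.740: state=(0.999, 0.216)
next step: t=0.760: state=(1.026, 0.218) — v has crossed 1.02
linear interpolation between t=0.740 (0.99906) and t=0.760 (1.02557) → t≈0.756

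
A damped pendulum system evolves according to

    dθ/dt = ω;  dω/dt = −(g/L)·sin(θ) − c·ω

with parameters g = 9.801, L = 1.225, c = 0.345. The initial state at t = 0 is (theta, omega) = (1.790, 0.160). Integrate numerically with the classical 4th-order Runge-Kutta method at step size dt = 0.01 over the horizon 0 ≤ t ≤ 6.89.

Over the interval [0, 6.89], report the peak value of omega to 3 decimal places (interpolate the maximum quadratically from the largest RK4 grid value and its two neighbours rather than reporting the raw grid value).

t=0.000: state=(1.790, 0.160)
step 1 (dt=0.01): k1=(0.160, -7.865), k2=(0.121, -7.850), k3=(0.121, -7.850), k4=(0.082, -7.835); state += dt/6·(k1+2k2+2k3+k4)
t=0.010: state=(1.791, 0.082)
t=0.020: state=(1.792, 0.003)
t=0.030: state=(1.791, -0.075)
continuing one RK4 step at a time; state shown every 25 steps (Δt=0.25):
t=0.250: state=(1.590, -1.742)
t=0.500: state=(0.935, -3.408)
t=0.750: state=(-0.020, -3.949)
t=1.000: state=(-0.888, -2.755)
t=1.250: state=(-1.335, -0.789)
t=1.500: state=(-1.286, 1.146)
t=1.750: state=(-0.791, 2.713)
t=2.000: state=(-0.017, 3.233)
t=2.250: state=(0.700, 2.294)
t=2.500: state=(1.066, 0.587)
t=2.750: state=(0.993, -1.137)
t=3.000: state=(0.536, -2.389)
t=3.250: state=(-0.113, -2.587)
t=3.500: state=(-0.657, -1.619)
t=3.750: state=(-0.878, -0.113)
t=4.000: state=(-0.721, 1.307)
t=4.250: state=(-0.274, 2.129)
t=4.500: state=(0.258, 1.954)
t=4.750: state=(0.631, 0.932)
t=5.000: state=(0.701, -0.371)
t=5.250: state=(0.466, -1.426)
t=5.500: state=(0.046, -1.799)
t=5.750: state=(-0.361, -1.327)
t=6.000: state=(-0.573, -0.318)
t=6.250: state=(-0.516, 0.736)
t=6.500: state=(-0.237, 1.400)
t=6.750: state=(0.126, 1.385)
t=6.890: state=(0.301, 1.084)
largest grid value and its neighbours: omega(1.950)=3.25006, omega(1.960)=3.25187, omega(1.970)=3.25110
parabola through these three points peaks at t≈1.962 with omega≈3.25192

max omega = 3.252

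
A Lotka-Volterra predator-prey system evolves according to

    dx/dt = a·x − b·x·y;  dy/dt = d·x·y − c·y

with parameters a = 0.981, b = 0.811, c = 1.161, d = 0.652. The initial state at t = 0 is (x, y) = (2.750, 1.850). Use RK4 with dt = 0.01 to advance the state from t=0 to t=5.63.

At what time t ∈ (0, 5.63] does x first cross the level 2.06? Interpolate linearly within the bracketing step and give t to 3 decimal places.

t=0.000: state=(2.750, 1.850)
step 1 (dt=0.01): k1=(-1.428, 1.169), k2=(-1.438, 1.164), k3=(-1.437, 1.164), k4=(-1.447, 1.159); state += dt/6·(k1+2k2+2k3+k4)
t=0.010: state=(2.736, 1.862)
t=0.020: state=(2.721, 1.873)
t=0.030: state=(2.706, 1.885)
continuing one RK4 step at a time; state shown every 20 steps (Δt=0.2):
t=0.200: state=(2.435, 2.058)
t=0.400: state=(2.097, 2.192)
t=0.420: state=(2.064, 2.201)
next step: t=0.430: state=(2.047, 2.205) — x has crossed 2.06
linear interpolation between t=0.420 (2.06361) and t=0.430 (2.04706) → t≈0.422

t = 0.422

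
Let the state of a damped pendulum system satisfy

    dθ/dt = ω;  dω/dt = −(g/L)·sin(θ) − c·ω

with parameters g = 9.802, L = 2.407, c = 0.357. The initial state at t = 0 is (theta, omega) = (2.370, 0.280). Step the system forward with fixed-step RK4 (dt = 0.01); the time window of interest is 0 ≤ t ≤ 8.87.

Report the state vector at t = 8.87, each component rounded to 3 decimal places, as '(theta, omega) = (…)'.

t=0.000: state=(2.370, 0.280)
step 1 (dt=0.01): k1=(0.280, -2.939), k2=(0.265, -2.930), k3=(0.265, -2.930), k4=(0.251, -2.921); state += dt/6·(k1+2k2+2k3+k4)
t=0.010: state=(2.373, 0.251)
t=0.020: state=(2.375, 0.222)
t=0.030: state=(2.377, 0.193)
continuing one RK4 step at a time; state shown every 50 steps (Δt=0.5):
t=0.500: state=(2.159, -1.129)
t=1.000: state=(1.199, -2.713)
t=1.500: state=(-0.333, -2.956)
t=2.000: state=(-1.367, -1.024)
t=2.500: state=(-1.360, 0.993)
t=3.000: state=(-0.481, 2.311)
t=3.500: state=(0.618, 1.737)
t=4.000: state=(1.059, -0.017)
t=4.500: state=(0.653, -1.477)
t=5.000: state=(-0.196, -1.633)
t=5.500: state=(-0.745, -0.435)
t=6.000: state=(-0.615, 0.883)
t=6.500: state=(-0.012, 1.321)
t=7.000: state=(0.502, 0.588)
t=7.500: state=(0.519, -0.493)
t=8.000: state=(0.106, -1.008)
t=8.500: state=(-0.328, -0.593)
t=8.870: state=(-0.434, 0.032)

(theta, omega) = (-0.434, 0.032)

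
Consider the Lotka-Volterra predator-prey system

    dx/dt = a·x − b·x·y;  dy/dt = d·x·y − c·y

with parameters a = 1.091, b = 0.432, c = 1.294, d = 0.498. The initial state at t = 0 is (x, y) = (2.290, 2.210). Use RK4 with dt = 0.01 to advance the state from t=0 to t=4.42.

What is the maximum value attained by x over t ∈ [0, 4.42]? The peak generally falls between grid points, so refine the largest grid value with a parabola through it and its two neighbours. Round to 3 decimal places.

max x = 3.072

t=0.000: state=(2.290, 2.210)
step 1 (dt=0.01): k1=(0.312, -0.339), k2=(0.314, -0.337), k3=(0.314, -0.337), k4=(0.316, -0.335); state += dt/6·(k1+2k2+2k3+k4)
t=0.010: state=(2.293, 2.207)
t=0.020: state=(2.296, 2.203)
t=0.030: state=(2.300, 2.200)
continuing one RK4 step at a time; state shown every 20 steps (Δt=0.2):
t=0.200: state=(2.360, 2.150)
t=0.400: state=(2.442, 2.108)
t=0.600: state=(2.535, 2.085)
t=0.800: state=(2.634, 2.082)
t=1.000: state=(2.735, 2.100)
t=1.200: state=(2.833, 2.139)
t=1.400: state=(2.922, 2.200)
t=1.600: state=(2.995, 2.280)
t=1.800: state=(3.047, 2.379)
t=2.000: state=(3.071, 2.491)
t=2.200: state=(3.064, 2.611)
t=2.400: state=(3.026, 2.730)
t=2.600: state=(2.958, 2.840)
t=2.800: state=(2.867, 2.931)
t=3.000: state=(2.760, 2.995)
t=3.200: state=(2.646, 3.026)
t=3.400: state=(2.534, 3.024)
t=3.600: state=(2.430, 2.989)
t=3.800: state=(2.341, 2.925)
t=4.000: state=(2.269, 2.841)
t=4.200: state=(2.218, 2.742)
t=4.400: state=(2.187, 2.635)
t=4.420: state=(2.185, 2.624)
largest grid value and its neighbours: x(2.050)=3.07205, x(2.060)=3.07207, x(2.070)=3.07202
parabola through these three points peaks at t≈2.058 with x≈3.07207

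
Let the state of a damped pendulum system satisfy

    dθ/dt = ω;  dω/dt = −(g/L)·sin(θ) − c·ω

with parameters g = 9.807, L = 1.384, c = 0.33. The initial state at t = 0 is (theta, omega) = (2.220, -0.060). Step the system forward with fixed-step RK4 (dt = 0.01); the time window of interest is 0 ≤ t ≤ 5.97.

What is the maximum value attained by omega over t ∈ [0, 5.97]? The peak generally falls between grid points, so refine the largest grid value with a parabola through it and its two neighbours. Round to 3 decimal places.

t=0.000: state=(2.220, -0.060)
step 1 (dt=0.01): k1=(-0.060, -5.625), k2=(-0.088, -5.617), k3=(-0.088, -5.617), k4=(-0.116, -5.610); state += dt/6·(k1+2k2+2k3+k4)
t=0.010: state=(2.219, -0.116)
t=0.020: state=(2.218, -0.172)
t=0.030: state=(2.216, -0.228)
continuing one RK4 step at a time; state shown every 20 steps (Δt=0.2):
t=0.200: state=(2.096, -1.183)
t=0.400: state=(1.741, -2.382)
t=0.600: state=(1.143, -3.572)
t=0.800: state=(0.346, -4.255)
t=1.000: state=(-0.486, -3.876)
t=1.200: state=(-1.145, -2.625)
t=1.400: state=(-1.520, -1.124)
t=1.600: state=(-1.599, 0.319)
t=1.800: state=(-1.399, 1.666)
t=2.000: state=(-0.945, 2.821)
t=2.200: state=(-0.306, 3.438)
t=2.400: state=(0.369, 3.165)
t=2.600: state=(0.908, 2.133)
t=2.800: state=(1.202, 0.792)
t=3.000: state=(1.225, -0.554)
t=3.200: state=(0.990, -1.754)
t=3.400: state=(0.547, -2.599)
t=3.600: state=(-0.005, -2.795)
t=3.800: state=(-0.521, -2.248)
t=4.000: state=(-0.872, -1.209)
t=4.200: state=(-0.994, -0.014)
t=4.400: state=(-0.882, 1.107)
t=4.600: state=(-0.570, 1.956)
t=4.800: state=(-0.134, 2.304)
t=5.000: state=(0.309, 2.028)
t=5.200: state=(0.644, 1.254)
t=5.400: state=(0.796, 0.253)
t=5.600: state=(0.746, -0.735)
t=5.800: state=(0.516, -1.508)
t=5.970: state=(0.226, -1.853)
largest grid value and its neighbours: omega(2.230)=3.45740, omega(2.240)=3.45907, omega(2.250)=3.45832
parabola through these three points peaks at t≈2.242 with omega≈3.45912

max omega = 3.459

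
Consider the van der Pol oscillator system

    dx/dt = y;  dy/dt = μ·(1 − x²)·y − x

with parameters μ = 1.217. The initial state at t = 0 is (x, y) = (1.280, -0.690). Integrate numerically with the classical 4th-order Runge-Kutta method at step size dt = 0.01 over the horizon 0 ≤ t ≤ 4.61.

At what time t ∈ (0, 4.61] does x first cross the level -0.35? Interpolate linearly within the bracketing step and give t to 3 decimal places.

t = 1.166

t=0.000: state=(1.280, -0.690)
step 1 (dt=0.01): k1=(-0.690, -0.744), k2=(-0.694, -0.745), k3=(-0.694, -0.745), k4=(-0.697, -0.746); state += dt/6·(k1+2k2+2k3+k4)
t=0.010: state=(1.273, -0.697)
t=0.020: state=(1.266, -0.705)
t=0.030: state=(1.259, -0.712)
continuing one RK4 step at a time; state shown every 20 steps (Δt=0.2):
t=0.200: state=(1.127, -0.847)
t=0.400: state=(0.939, -1.039)
t=0.600: state=(0.707, -1.294)
t=0.800: state=(0.415, -1.648)
t=1.000: state=(0.039, -2.123)
t=1.160: state=(-0.334, -2.540)
next step: t=1.170: state=(-0.360, -2.564) — x has crossed -0.35
linear interpolation between t=1.160 (-0.33405) and t=1.170 (-0.35957) → t≈1.166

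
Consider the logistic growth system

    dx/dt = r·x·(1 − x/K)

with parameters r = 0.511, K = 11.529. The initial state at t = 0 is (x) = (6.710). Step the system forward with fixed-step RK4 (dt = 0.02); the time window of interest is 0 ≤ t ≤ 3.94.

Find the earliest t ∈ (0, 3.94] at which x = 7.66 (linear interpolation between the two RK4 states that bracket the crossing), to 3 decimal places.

t = 0.689

t=0.000: state=(6.710)
step 1 (dt=0.02): k1=(1.433), k2=(1.432), k3=(1.432), k4=(1.431); state += dt/6·(k1+2k2+2k3+k4)
t=0.020: state=(6.739)
t=0.040: state=(6.767)
t=0.060: state=(6.796)
continuing one RK4 step at a time; state shown every 10 steps (Δt=0.2):
t=0.200: state=(6.994)
t=0.400: state=(7.272)
t=0.600: state=(7.542)
t=0.680: state=(7.648)
next step: t=0.700: state=(7.675) — x has crossed 7.66
linear interpolation between t=0.680 (7.64841) and t=0.700 (7.67468) → t≈0.689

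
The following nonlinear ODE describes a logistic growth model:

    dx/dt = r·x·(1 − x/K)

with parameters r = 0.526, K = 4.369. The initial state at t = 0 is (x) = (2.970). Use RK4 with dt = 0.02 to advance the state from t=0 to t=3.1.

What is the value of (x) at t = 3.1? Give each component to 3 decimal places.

(x) = (4.000)

t=0.000: state=(2.970)
step 1 (dt=0.02): k1=(0.500), k2=(0.499), k3=(0.499), k4=(0.498); state += dt/6·(k1+2k2+2k3+k4)
t=0.020: state=(2.980)
t=0.040: state=(2.990)
t=0.060: state=(3.000)
continuing one RK4 step at a time; state shown every 10 steps (Δt=0.2):
t=0.200: state=(3.068)
t=0.400: state=(3.162)
t=0.600: state=(3.252)
t=0.800: state=(3.337)
t=1.000: state=(3.418)
t=1.200: state=(3.494)
t=1.400: state=(3.565)
t=1.600: state=(3.632)
t=1.800: state=(3.694)
t=2.000: state=(3.752)
t=2.200: state=(3.805)
t=2.400: state=(3.855)
t=2.600: state=(3.901)
t=2.800: state=(3.943)
t=3.000: state=(3.982)
t=3.100: state=(4.000)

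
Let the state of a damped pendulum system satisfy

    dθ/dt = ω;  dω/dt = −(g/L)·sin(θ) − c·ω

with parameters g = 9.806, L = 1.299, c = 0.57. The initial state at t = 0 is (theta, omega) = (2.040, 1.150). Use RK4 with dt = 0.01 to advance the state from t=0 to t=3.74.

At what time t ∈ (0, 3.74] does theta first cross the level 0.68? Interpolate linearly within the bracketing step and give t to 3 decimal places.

t = 0.862

t=0.000: state=(2.040, 1.150)
step 1 (dt=0.01): k1=(1.150, -7.389), k2=(1.113, -7.348), k3=(1.113, -7.349), k4=(1.077, -7.308); state += dt/6·(k1+2k2+2k3+k4)
t=0.010: state=(2.051, 1.077)
t=0.020: state=(2.062, 1.004)
t=0.030: state=(2.071, 0.932)
continuing one RK4 step at a time; state shown every 20 steps (Δt=0.2):
t=0.200: state=(2.131, -0.199)
t=0.400: state=(1.968, -1.429)
t=0.600: state=(1.559, -2.661)
t=0.800: state=(0.915, -3.705)
t=0.860: state=(0.687, -3.899)
next step: t=0.870: state=(0.648, -3.924) — theta has crossed 0.68
linear interpolation between t=0.860 (0.68673) and t=0.870 (0.64762) → t≈0.862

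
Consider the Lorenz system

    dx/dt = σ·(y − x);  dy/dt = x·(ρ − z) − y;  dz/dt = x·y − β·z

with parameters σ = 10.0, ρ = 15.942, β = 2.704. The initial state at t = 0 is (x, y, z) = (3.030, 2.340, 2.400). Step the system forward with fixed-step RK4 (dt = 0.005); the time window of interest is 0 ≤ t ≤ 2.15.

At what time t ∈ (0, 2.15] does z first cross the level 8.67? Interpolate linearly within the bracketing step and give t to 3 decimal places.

t=0.000: state=(3.030, 2.340, 2.400)
step 1 (dt=0.005): k1=(-6.900, 38.692, 0.601), k2=(-5.760, 38.357, 0.848), k3=(-5.797, 38.395, 0.850), k4=(-4.690, 38.095, 1.097); state += dt/6·(k1+2k2+2k3+k4)
t=0.005: state=(3.001, 2.532, 2.404)
t=0.010: state=(2.983, 2.721, 2.411)
t=0.015: state=(2.975, 2.909, 2.420)
continuing one RK4 step at a time; state shown every 20 steps (Δt=0.1):
t=0.100: state=(4.000, 6.270, 3.113)
t=0.200: state=(7.312, 11.528, 6.856)
t=0.220: state=(8.177, 12.582, 8.317)
next step: t=0.225: state=(8.397, 12.826, 8.728) — z has crossed 8.67
linear interpolation between t=0.220 (8.31665) and t=0.225 (8.72788) → t≈0.224

t = 0.224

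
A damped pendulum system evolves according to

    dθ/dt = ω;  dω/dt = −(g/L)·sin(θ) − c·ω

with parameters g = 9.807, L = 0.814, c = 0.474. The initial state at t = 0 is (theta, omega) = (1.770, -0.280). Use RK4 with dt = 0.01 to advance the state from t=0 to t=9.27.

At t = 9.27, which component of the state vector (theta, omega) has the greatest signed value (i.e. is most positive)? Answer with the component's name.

largest component: omega

t=0.000: state=(1.770, -0.280)
step 1 (dt=0.01): k1=(-0.280, -11.677), k2=(-0.338, -11.653), k3=(-0.338, -11.653), k4=(-0.397, -11.630); state += dt/6·(k1+2k2+2k3+k4)
t=0.010: state=(1.767, -0.397)
t=0.020: state=(1.762, -0.513)
t=0.030: state=(1.756, -0.628)
continuing one RK4 step at a time; state shown every 50 steps (Δt=0.5):
t=0.500: state=(0.320, -4.778)
t=1.000: state=(-1.307, -0.617)
t=1.500: state=(-0.323, 3.778)
t=2.000: state=(1.014, 0.502)
t=2.500: state=(0.170, -3.058)
t=3.000: state=(-0.809, -0.066)
t=3.500: state=(-0.004, 2.438)
t=4.000: state=(0.633, -0.380)
t=4.500: state=(-0.128, -1.846)
t=5.000: state=(-0.469, 0.706)
t=5.500: state=(0.212, 1.287)
t=6.000: state=(0.317, -0.876)
t=6.500: state=(-0.247, -0.792)
t=7.000: state=(-0.185, 0.901)
t=7.500: state=(0.243, 0.386)
t=8.000: state=(0.080, -0.817)
t=8.500: state=(-0.214, -0.083)
t=9.000: state=(-0.005, 0.668)
t=9.270: state=(0.143, 0.350)
compare at T: theta=0.143, omega=0.350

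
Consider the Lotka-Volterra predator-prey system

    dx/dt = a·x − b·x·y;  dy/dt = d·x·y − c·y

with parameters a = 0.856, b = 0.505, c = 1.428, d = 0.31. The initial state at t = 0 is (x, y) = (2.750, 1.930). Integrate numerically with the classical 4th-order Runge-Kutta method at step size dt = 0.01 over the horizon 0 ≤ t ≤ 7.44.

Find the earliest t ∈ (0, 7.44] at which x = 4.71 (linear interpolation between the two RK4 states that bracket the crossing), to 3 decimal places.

t = 2.090

t=0.000: state=(2.750, 1.930)
step 1 (dt=0.01): k1=(-0.326, -1.111), k2=(-0.318, -1.108), k3=(-0.318, -1.108), k4=(-0.311, -1.106); state += dt/6·(k1+2k2+2k3+k4)
t=0.010: state=(2.747, 1.919)
t=0.020: state=(2.744, 1.908)
t=0.030: state=(2.741, 1.897)
continuing one RK4 step at a time; state shown every 25 steps (Δt=0.25):
t=0.250: state=(2.715, 1.668)
t=0.500: state=(2.764, 1.443)
t=0.750: state=(2.889, 1.256)
t=1.000: state=(3.083, 1.108)
t=1.250: state=(3.346, 0.994)
t=1.500: state=(3.676, 0.913)
t=1.750: state=(4.072, 0.862)
t=2.000: state=(4.531, 0.841)
t=2.090: state=(4.710, 0.842)
next step: t=2.100: state=(4.730, 0.842) — x has crossed 4.71
linear interpolation between t=2.090 (4.70998) and t=2.100 (4.73032) → t≈2.090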